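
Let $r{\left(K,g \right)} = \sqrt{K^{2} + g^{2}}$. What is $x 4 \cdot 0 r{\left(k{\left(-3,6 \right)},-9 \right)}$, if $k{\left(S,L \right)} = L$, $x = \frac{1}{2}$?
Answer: $0$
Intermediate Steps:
$x = \frac{1}{2} \approx 0.5$
$x 4 \cdot 0 r{\left(k{\left(-3,6 \right)},-9 \right)} = \frac{1}{2} \cdot 4 \cdot 0 \sqrt{6^{2} + \left(-9\right)^{2}} = 2 \cdot 0 \sqrt{36 + 81} = 0 \sqrt{117} = 0 \cdot 3 \sqrt{13} = 0$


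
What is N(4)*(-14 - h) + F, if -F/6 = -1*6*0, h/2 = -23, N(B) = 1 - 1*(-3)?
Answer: 128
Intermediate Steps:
N(B) = 4 (N(B) = 1 + 3 = 4)
h = -46 (h = 2*(-23) = -46)
F = 0 (F = -6*(-1*6)*0 = -(-36)*0 = -6*0 = 0)
N(4)*(-14 - h) + F = 4*(-14 - 1*(-46)) + 0 = 4*(-14 + 46) + 0 = 4*32 + 0 = 128 + 0 = 128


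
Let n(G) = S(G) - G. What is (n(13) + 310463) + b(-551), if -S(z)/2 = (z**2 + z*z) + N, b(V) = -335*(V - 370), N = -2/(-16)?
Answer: 2473235/4 ≈ 6.1831e+5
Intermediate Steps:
N = 1/8 (N = -2*(-1/16) = 1/8 ≈ 0.12500)
b(V) = 123950 - 335*V (b(V) = -335*(-370 + V) = 123950 - 335*V)
S(z) = -1/4 - 4*z**2 (S(z) = -2*((z**2 + z*z) + 1/8) = -2*((z**2 + z**2) + 1/8) = -2*(2*z**2 + 1/8) = -2*(1/8 + 2*z**2) = -1/4 - 4*z**2)
n(G) = -1/4 - G - 4*G**2 (n(G) = (-1/4 - 4*G**2) - G = -1/4 - G - 4*G**2)
(n(13) + 310463) + b(-551) = ((-1/4 - 1*13 - 4*13**2) + 310463) + (123950 - 335*(-551)) = ((-1/4 - 13 - 4*169) + 310463) + (123950 + 184585) = ((-1/4 - 13 - 676) + 310463) + 308535 = (-2757/4 + 310463) + 308535 = 1239095/4 + 308535 = 2473235/4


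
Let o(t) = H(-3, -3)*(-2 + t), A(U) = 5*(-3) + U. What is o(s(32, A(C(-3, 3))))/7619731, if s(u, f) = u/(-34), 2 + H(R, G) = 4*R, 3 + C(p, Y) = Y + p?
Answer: 100/18505061 ≈ 5.4039e-6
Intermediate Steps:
C(p, Y) = -3 + Y + p (C(p, Y) = -3 + (Y + p) = -3 + Y + p)
A(U) = -15 + U
H(R, G) = -2 + 4*R
s(u, f) = -u/34 (s(u, f) = u*(-1/34) = -u/34)
o(t) = 28 - 14*t (o(t) = (-2 + 4*(-3))*(-2 + t) = (-2 - 12)*(-2 + t) = -14*(-2 + t) = 28 - 14*t)
o(s(32, A(C(-3, 3))))/7619731 = (28 - (-7)*32/17)/7619731 = (28 - 14*(-16/17))*(1/7619731) = (28 + 224/17)*(1/7619731) = (700/17)*(1/7619731) = 100/18505061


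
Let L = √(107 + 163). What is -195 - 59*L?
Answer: -195 - 177*√30 ≈ -1164.5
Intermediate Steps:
L = 3*√30 (L = √270 = 3*√30 ≈ 16.432)
-195 - 59*L = -195 - 177*√30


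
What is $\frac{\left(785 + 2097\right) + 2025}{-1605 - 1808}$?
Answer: $- \frac{4907}{3413} \approx -1.4377$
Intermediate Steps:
$\frac{\left(785 + 2097\right) + 2025}{-1605 - 1808} = \frac{2882 + 2025}{-3413} = 4907 \left(- \frac{1}{3413}\right) = - \frac{4907}{3413}$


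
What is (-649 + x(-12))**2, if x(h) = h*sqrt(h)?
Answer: 419473 + 31152*I*sqrt(3) ≈ 4.1947e+5 + 53957.0*I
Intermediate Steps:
x(h) = h**(3/2)
(-649 + x(-12))**2 = (-649 + (-12)**(3/2))**2 = (-649 - 24*I*sqrt(3))**2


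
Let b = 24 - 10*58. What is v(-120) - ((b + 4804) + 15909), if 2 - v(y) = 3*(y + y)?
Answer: -19435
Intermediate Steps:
v(y) = 2 - 6*y (v(y) = 2 - 3*(y + y) = 2 - 3*2*y = 2 - 6*y)
b = -556 (b = 24 - 580 = -556)
v(-120) - ((b + 4804) + 15909) = (2 - 6*(-120)) - ((-556 + 4804) + 15909) = (2 + 720) - (4248 + 15909) = 722 - 1*20157 = 722 - 20157 = -19435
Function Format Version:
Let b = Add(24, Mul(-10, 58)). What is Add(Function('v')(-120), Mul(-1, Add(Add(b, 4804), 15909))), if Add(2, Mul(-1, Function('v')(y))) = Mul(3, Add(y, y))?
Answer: -19435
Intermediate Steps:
Function('v')(y) = Add(2, Mul(-6, y)) (Function('v')(y) = Add(2, Mul(-1, Mul(3, Add(y, y)))) = Add(2, Mul(-1, Mul(3, Mul(2, y)))) = Add(2, Mul(-1, Mul(6, y))) = Add(2, Mul(-6, y)))
b = -556 (b = Add(24, -580) = -556)
Add(Function('v')(-120), Mul(-1, Add(Add(b, 4804), 15909))) = Add(Add(2, Mul(-6, -120)), Mul(-1, Add(Add(-556, 4804), 15909))) = Add(Add(2, 720), Mul(-1, Add(4248, 15909))) = Add(722, Mul(-1, 20157)) = Add(722, -20157) = -19435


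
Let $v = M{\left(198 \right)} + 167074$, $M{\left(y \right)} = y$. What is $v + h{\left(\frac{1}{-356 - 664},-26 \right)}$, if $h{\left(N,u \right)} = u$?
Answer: $167246$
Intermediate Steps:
$v = 167272$ ($v = 198 + 167074 = 167272$)
$v + h{\left(\frac{1}{-356 - 664},-26 \right)} = 167272 - 26 = 167246$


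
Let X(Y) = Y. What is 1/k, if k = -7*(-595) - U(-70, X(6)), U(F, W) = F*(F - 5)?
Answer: -1/1085 ≈ -0.00092166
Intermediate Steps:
U(F, W) = F*(-5 + F)
k = -1085 (k = -7*(-595) - (-70)*(-5 - 70) = 4165 - (-70)*(-75) = 4165 - 1*5250 = 4165 - 5250 = -1085)
1/k = 1/(-1085) = -1/1085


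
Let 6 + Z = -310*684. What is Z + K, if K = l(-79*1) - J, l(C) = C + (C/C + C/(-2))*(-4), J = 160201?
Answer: -372488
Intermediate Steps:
l(C) = -4 + 3*C (l(C) = C + (1 + C*(-½))*(-4) = C + (1 - C/2)*(-4) = C + (-4 + 2*C) = -4 + 3*C)
Z = -212046 (Z = -6 - 310*684 = -6 - 212040 = -212046)
K = -160442 (K = (-4 + 3*(-79*1)) - 1*160201 = (-4 + 3*(-79)) - 160201 = (-4 - 237) - 160201 = -241 - 160201 = -160442)
Z + K = -212046 - 160442 = -372488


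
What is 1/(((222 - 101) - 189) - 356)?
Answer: -1/424 ≈ -0.0023585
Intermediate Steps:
1/(((222 - 101) - 189) - 356) = 1/((121 - 189) - 356) = 1/(-68 - 356) = 1/(-424) = -1/424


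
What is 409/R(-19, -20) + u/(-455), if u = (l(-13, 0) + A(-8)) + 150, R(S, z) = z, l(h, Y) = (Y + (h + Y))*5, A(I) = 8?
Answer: -37591/1820 ≈ -20.654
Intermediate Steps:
l(h, Y) = 5*h + 10*Y (l(h, Y) = (Y + (Y + h))*5 = (h + 2*Y)*5 = 5*h + 10*Y)
u = 93 (u = ((5*(-13) + 10*0) + 8) + 150 = ((-65 + 0) + 8) + 150 = (-65 + 8) + 150 = -57 + 150 = 93)
409/R(-19, -20) + u/(-455) = 409/(-20) + 93/(-455) = 409*(-1/20) + 93*(-1/455) = -409/20 - 93/455 = -37591/1820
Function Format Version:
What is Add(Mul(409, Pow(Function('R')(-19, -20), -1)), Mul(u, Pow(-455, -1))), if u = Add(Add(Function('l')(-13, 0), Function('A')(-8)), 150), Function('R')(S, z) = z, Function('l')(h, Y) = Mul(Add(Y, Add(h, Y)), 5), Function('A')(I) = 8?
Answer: Rational(-37591, 1820) ≈ -20.654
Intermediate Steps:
Function('l')(h, Y) = Add(Mul(5, h), Mul(10, Y)) (Function('l')(h, Y) = Mul(Add(Y, Add(Y, h)), 5) = Mul(Add(h, Mul(2, Y)), 5) = Add(Mul(5, h), Mul(10, Y)))
u = 93 (u = Add(Add(Add(Mul(5, -13), Mul(10, 0)), 8), 150) = Add(Add(Add(-65, 0), 8), 150) = Add(Add(-65, 8), 150) = Add(-57, 150) = 93)
Add(Mul(409, Pow(Function('R')(-19, -20), -1)), Mul(u, Pow(-455, -1))) = Add(Mul(409, Pow(-20, -1)), Mul(93, Pow(-455, -1))) = Add(Mul(409, Rational(-1, 20)), Mul(93, Rational(-1, 455))) = Add(Rational(-409, 20), Rational(-93, 455)) = Rational(-37591, 1820)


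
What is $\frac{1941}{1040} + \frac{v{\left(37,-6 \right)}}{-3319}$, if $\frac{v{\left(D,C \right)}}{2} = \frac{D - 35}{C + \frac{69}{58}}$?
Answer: $\frac{1797609221}{963041040} \approx 1.8666$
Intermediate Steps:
$v{\left(D,C \right)} = \frac{2 \left(-35 + D\right)}{\frac{69}{58} + C}$ ($v{\left(D,C \right)} = 2 \frac{D - 35}{C + \frac{69}{58}} = 2 \frac{-35 + D}{C + 69 \cdot \frac{1}{58}} = 2 \frac{-35 + D}{C + \frac{69}{58}} = 2 \frac{-35 + D}{\frac{69}{58} + C} = \frac{2 \left(-35 + D\right)}{\frac{69}{58} + C}$)
$\frac{1941}{1040} + \frac{v{\left(37,-6 \right)}}{-3319} = \frac{1941}{1040} + \frac{116 \frac{1}{69 + 58 \left(-6\right)} \left(-35 + 37\right)}{-3319} = 1941 \cdot \frac{1}{1040} + 116 \frac{1}{69 - 348} \cdot 2 \left(- \frac{1}{3319}\right) = \frac{1941}{1040} + 116 \frac{1}{-279} \cdot 2 \left(- \frac{1}{3319}\right) = \frac{1941}{1040} + 116 \left(- \frac{1}{279}\right) 2 \left(- \frac{1}{3319}\right) = \frac{1941}{1040} - - \frac{232}{926001} = \frac{1941}{1040} + \frac{232}{926001} = \frac{1797609221}{963041040}$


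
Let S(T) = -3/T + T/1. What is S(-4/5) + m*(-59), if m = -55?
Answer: 64959/20 ≈ 3247.9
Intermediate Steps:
S(T) = T - 3/T (S(T) = -3/T + T*1 = -3/T + T = T - 3/T)
S(-4/5) + m*(-59) = (-4/5 - 3/((-4/5))) - 55*(-59) = (-4*1/5 - 3/((-4*1/5))) + 3245 = (-4/5 - 3/(-4/5)) + 3245 = (-4/5 - 3*(-5/4)) + 3245 = (-4/5 + 15/4) + 3245 = 59/20 + 3245 = 64959/20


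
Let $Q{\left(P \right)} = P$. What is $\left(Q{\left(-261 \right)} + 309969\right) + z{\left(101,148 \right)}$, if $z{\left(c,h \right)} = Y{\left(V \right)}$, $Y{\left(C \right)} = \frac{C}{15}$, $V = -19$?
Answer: $\frac{4645601}{15} \approx 3.0971 \cdot 10^{5}$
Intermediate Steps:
$Y{\left(C \right)} = \frac{C}{15}$ ($Y{\left(C \right)} = C \frac{1}{15} = \frac{C}{15}$)
$z{\left(c,h \right)} = - \frac{19}{15}$ ($z{\left(c,h \right)} = \frac{1}{15} \left(-19\right) = - \frac{19}{15}$)
$\left(Q{\left(-261 \right)} + 309969\right) + z{\left(101,148 \right)} = \left(-261 + 309969\right) - \frac{19}{15} = 309708 - \frac{19}{15} = \frac{4645601}{15}$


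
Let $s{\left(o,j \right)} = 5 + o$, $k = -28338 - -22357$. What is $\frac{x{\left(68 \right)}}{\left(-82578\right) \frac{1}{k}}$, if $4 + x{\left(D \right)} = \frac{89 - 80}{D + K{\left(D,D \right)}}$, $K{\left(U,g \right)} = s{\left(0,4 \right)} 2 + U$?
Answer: $- \frac{3439075}{12056388} \approx -0.28525$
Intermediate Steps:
$k = -5981$ ($k = -28338 + 22357 = -5981$)
$K{\left(U,g \right)} = 10 + U$ ($K{\left(U,g \right)} = \left(5 + 0\right) 2 + U = 5 \cdot 2 + U = 10 + U$)
$x{\left(D \right)} = -4 + \frac{9}{10 + 2 D}$ ($x{\left(D \right)} = -4 + \frac{89 - 80}{D + \left(10 + D\right)} = -4 + \frac{9}{10 + 2 D}$)
$\frac{x{\left(68 \right)}}{\left(-82578\right) \frac{1}{k}} = \frac{\frac{1}{2} \frac{1}{5 + 68} \left(-31 - 544\right)}{\left(-82578\right) \frac{1}{-5981}} = \frac{\frac{1}{2} \cdot \frac{1}{73} \left(-31 - 544\right)}{\left(-82578\right) \left(- \frac{1}{5981}\right)} = \frac{\frac{1}{2} \cdot \frac{1}{73} \left(-575\right)}{\frac{82578}{5981}} = \left(- \frac{575}{146}\right) \frac{5981}{82578} = - \frac{3439075}{12056388}$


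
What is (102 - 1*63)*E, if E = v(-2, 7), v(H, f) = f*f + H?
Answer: 1833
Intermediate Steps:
v(H, f) = H + f**2 (v(H, f) = f**2 + H = H + f**2)
E = 47 (E = -2 + 7**2 = -2 + 49 = 47)
(102 - 1*63)*E = (102 - 1*63)*47 = (102 - 63)*47 = 39*47 = 1833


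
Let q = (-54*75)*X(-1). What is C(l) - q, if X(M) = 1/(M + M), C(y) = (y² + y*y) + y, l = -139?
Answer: 36478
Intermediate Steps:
C(y) = y + 2*y² (C(y) = (y² + y²) + y = 2*y² + y = y + 2*y²)
X(M) = 1/(2*M)
q = 2025 (q = (-54*75)*((½)/(-1)) = -2025*(-1) = -4050*(-½) = 2025)
C(l) - q = -139*(1 + 2*(-139)) - 1*2025 = -139*(1 - 278) - 2025 = -139*(-277) - 2025 = 38503 - 2025 = 36478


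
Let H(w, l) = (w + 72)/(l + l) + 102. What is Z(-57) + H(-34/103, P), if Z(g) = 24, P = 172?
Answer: 2235907/17716 ≈ 126.21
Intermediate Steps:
H(w, l) = 102 + (72 + w)/(2*l) (H(w, l) = (72 + w)/((2*l)) + 102 = (72 + w)*(1/(2*l)) + 102 = (72 + w)/(2*l) + 102 = 102 + (72 + w)/(2*l))
Z(-57) + H(-34/103, P) = 24 + (1/2)*(72 - 34/103 + 204*172)/172 = 24 + (1/2)*(1/172)*(72 - 34*1/103 + 35088) = 24 + (1/2)*(1/172)*(72 - 34/103 + 35088) = 24 + (1/2)*(1/172)*(3621446/103) = 24 + 1810723/17716 = 2235907/17716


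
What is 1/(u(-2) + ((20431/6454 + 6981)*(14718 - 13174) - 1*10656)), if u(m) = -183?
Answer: 3227/34763544007 ≈ 9.2827e-8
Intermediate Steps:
1/(u(-2) + ((20431/6454 + 6981)*(14718 - 13174) - 1*10656)) = 1/(-183 + ((20431/6454 + 6981)*(14718 - 13174) - 1*10656)) = 1/(-183 + ((20431*(1/6454) + 6981)*1544 - 10656)) = 1/(-183 + ((20431/6454 + 6981)*1544 - 10656)) = 1/(-183 + ((45075805/6454)*1544 - 10656)) = 1/(-183 + (34798521460/3227 - 10656)) = 1/(-183 + 34764134548/3227) = 1/(34763544007/3227) = 3227/34763544007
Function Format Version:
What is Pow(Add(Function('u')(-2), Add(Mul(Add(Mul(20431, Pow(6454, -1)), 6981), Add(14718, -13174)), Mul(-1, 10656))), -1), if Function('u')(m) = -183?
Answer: Rational(3227, 34763544007) ≈ 9.2827e-8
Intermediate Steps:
Pow(Add(Function('u')(-2), Add(Mul(Add(Mul(20431, Pow(6454, -1)), 6981), Add(14718, -13174)), Mul(-1, 10656))), -1) = Pow(Add(-183, Add(Mul(Add(Mul(20431, Pow(6454, -1)), 6981), Add(14718, -13174)), Mul(-1, 10656))), -1) = Pow(Add(-183, Add(Mul(Add(Mul(20431, Rational(1, 6454)), 6981), 1544), -10656)), -1) = Pow(Add(-183, Add(Mul(Add(Rational(20431, 6454), 6981), 1544), -10656)), -1) = Pow(Add(-183, Add(Mul(Rational(45075805, 6454), 1544), -10656)), -1) = Pow(Add(-183, Add(Rational(34798521460, 3227), -10656)), -1) = Pow(Add(-183, Rational(34764134548, 3227)), -1) = Pow(Rational(34763544007, 3227), -1) = Rational(3227, 34763544007)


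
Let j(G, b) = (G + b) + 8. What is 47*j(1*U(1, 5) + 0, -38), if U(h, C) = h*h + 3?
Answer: -1222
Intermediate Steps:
U(h, C) = 3 + h² (U(h, C) = h² + 3 = 3 + h²)
j(G, b) = 8 + G + b
47*j(1*U(1, 5) + 0, -38) = 47*(8 + (1*(3 + 1²) + 0) - 38) = 47*(8 + (1*(3 + 1) + 0) - 38) = 47*(8 + (1*4 + 0) - 38) = 47*(8 + (4 + 0) - 38) = 47*(8 + 4 - 38) = 47*(-26) = -1222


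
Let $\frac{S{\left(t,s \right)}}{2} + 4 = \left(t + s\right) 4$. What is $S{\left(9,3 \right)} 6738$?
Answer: $592944$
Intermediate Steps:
$S{\left(t,s \right)} = -8 + 8 s + 8 t$ ($S{\left(t,s \right)} = -8 + 2 \left(t + s\right) 4 = -8 + 2 \left(s + t\right) 4 = -8 + 2 \left(4 s + 4 t\right) = -8 + \left(8 s + 8 t\right) = -8 + 8 s + 8 t$)
$S{\left(9,3 \right)} 6738 = \left(-8 + 8 \cdot 3 + 8 \cdot 9\right) 6738 = \left(-8 + 24 + 72\right) 6738 = 88 \cdot 6738 = 592944$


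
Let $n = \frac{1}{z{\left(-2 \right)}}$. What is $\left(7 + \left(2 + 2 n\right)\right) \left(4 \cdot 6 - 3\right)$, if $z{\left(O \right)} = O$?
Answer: $168$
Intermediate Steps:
$n = - \frac{1}{2}$ ($n = \frac{1}{-2} = - \frac{1}{2} \approx -0.5$)
$\left(7 + \left(2 + 2 n\right)\right) \left(4 \cdot 6 - 3\right) = \left(7 + \left(2 + 2 \left(- \frac{1}{2}\right)\right)\right) \left(4 \cdot 6 - 3\right) = \left(7 + \left(2 - 1\right)\right) \left(24 - 3\right) = \left(7 + 1\right) 21 = 8 \cdot 21 = 168$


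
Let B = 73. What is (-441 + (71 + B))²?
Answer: 88209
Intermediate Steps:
(-441 + (71 + B))² = (-441 + (71 + 73))² = (-441 + 144)² = (-297)² = 88209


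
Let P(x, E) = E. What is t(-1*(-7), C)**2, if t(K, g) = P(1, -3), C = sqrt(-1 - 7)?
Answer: 9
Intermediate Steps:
C = 2*I*sqrt(2) (C = sqrt(-8) = 2*I*sqrt(2) ≈ 2.8284*I)
t(K, g) = -3
t(-1*(-7), C)**2 = (-3)**2 = 9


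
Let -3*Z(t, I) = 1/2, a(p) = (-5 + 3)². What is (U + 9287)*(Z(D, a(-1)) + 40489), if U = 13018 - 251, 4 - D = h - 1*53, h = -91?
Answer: 2678822191/3 ≈ 8.9294e+8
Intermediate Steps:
D = 148 (D = 4 - (-91 - 1*53) = 4 - (-91 - 53) = 4 - 1*(-144) = 4 + 144 = 148)
a(p) = 4 (a(p) = (-2)² = 4)
Z(t, I) = -⅙ (Z(t, I) = -⅓/2 = -⅓*½ = -⅙)
U = 12767
(U + 9287)*(Z(D, a(-1)) + 40489) = (12767 + 9287)*(-⅙ + 40489) = 22054*(242933/6) = 2678822191/3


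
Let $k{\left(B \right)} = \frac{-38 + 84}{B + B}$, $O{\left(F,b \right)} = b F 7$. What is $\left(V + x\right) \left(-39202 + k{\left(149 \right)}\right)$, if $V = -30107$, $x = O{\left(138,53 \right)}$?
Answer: $- \frac{123194112825}{149} \approx -8.2681 \cdot 10^{8}$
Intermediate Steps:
$O{\left(F,b \right)} = 7 F b$ ($O{\left(F,b \right)} = F b 7 = 7 F b$)
$x = 51198$ ($x = 7 \cdot 138 \cdot 53 = 51198$)
$k{\left(B \right)} = \frac{23}{B}$ ($k{\left(B \right)} = \frac{46}{2 B} = 46 \frac{1}{2 B} = \frac{23}{B}$)
$\left(V + x\right) \left(-39202 + k{\left(149 \right)}\right) = \left(-30107 + 51198\right) \left(-39202 + \frac{23}{149}\right) = 21091 \left(-39202 + 23 \cdot \frac{1}{149}\right) = 21091 \left(-39202 + \frac{23}{149}\right) = 21091 \left(- \frac{5841075}{149}\right) = - \frac{123194112825}{149}$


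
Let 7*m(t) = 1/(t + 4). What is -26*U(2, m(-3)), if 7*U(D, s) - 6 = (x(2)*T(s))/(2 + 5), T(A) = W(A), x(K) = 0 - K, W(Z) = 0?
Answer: -156/7 ≈ -22.286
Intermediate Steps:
x(K) = -K
T(A) = 0
m(t) = 1/(7*(4 + t)) (m(t) = 1/(7*(t + 4)) = 1/(7*(4 + t)))
U(D, s) = 6/7 (U(D, s) = 6/7 + ((-1*2*0)/(2 + 5))/7 = 6/7 + (-2*0/7)/7 = 6/7 + (0*(⅐))/7 = 6/7 + (⅐)*0 = 6/7 + 0 = 6/7)
-26*U(2, m(-3)) = -26*6/7 = -156/7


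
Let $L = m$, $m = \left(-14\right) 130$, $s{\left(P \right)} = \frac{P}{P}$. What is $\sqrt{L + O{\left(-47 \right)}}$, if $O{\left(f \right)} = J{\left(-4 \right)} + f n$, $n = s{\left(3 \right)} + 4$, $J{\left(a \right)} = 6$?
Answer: $i \sqrt{2049} \approx 45.266 i$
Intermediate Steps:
$s{\left(P \right)} = 1$
$n = 5$ ($n = 1 + 4 = 5$)
$m = -1820$
$O{\left(f \right)} = 6 + 5 f$ ($O{\left(f \right)} = 6 + f 5 = 6 + 5 f$)
$L = -1820$
$\sqrt{L + O{\left(-47 \right)}} = \sqrt{-1820 + \left(6 + 5 \left(-47\right)\right)} = \sqrt{-1820 + \left(6 - 235\right)} = \sqrt{-1820 - 229} = \sqrt{-2049} = i \sqrt{2049}$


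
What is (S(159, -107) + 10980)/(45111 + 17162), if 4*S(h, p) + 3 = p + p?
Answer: 43703/249092 ≈ 0.17545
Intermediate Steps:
S(h, p) = -¾ + p/2 (S(h, p) = -¾ + (p + p)/4 = -¾ + (2*p)/4 = -¾ + p/2)
(S(159, -107) + 10980)/(45111 + 17162) = ((-¾ + (½)*(-107)) + 10980)/(45111 + 17162) = ((-¾ - 107/2) + 10980)/62273 = (-217/4 + 10980)*(1/62273) = (43703/4)*(1/62273) = 43703/249092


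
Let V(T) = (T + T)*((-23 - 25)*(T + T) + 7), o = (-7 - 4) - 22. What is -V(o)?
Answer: 209550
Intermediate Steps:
o = -33 (o = -11 - 22 = -33)
V(T) = 2*T*(7 - 96*T) (V(T) = (2*T)*(-96*T + 7) = (2*T)*(7 - 96*T) = 2*T*(7 - 96*T))
-V(o) = -2*(-33)*(7 - 96*(-33)) = -2*(-33)*(7 + 3168) = -2*(-33)*3175 = -1*(-209550) = 209550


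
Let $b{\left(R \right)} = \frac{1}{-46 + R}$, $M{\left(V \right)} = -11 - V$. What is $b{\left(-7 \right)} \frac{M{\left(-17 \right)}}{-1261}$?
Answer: $\frac{6}{66833} \approx 8.9776 \cdot 10^{-5}$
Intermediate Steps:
$b{\left(-7 \right)} \frac{M{\left(-17 \right)}}{-1261} = \frac{\left(-11 - -17\right) \frac{1}{-1261}}{-46 - 7} = \frac{\left(-11 + 17\right) \left(- \frac{1}{1261}\right)}{-53} = - \frac{6 \left(- \frac{1}{1261}\right)}{53} = \left(- \frac{1}{53}\right) \left(- \frac{6}{1261}\right) = \frac{6}{66833}$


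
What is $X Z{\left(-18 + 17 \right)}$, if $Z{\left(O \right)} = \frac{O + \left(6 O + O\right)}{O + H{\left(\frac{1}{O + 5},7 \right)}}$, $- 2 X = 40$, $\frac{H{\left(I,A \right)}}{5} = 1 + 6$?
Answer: $\frac{80}{17} \approx 4.7059$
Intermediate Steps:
$H{\left(I,A \right)} = 35$ ($H{\left(I,A \right)} = 5 \left(1 + 6\right) = 5 \cdot 7 = 35$)
$X = -20$ ($X = \left(- \frac{1}{2}\right) 40 = -20$)
$Z{\left(O \right)} = \frac{8 O}{35 + O}$ ($Z{\left(O \right)} = \frac{O + \left(6 O + O\right)}{O + 35} = \frac{O + 7 O}{35 + O} = \frac{8 O}{35 + O}$)
$X Z{\left(-18 + 17 \right)} = - 20 \frac{8 \left(-18 + 17\right)}{35 + \left(-18 + 17\right)} = - 20 \cdot 8 \left(-1\right) \frac{1}{35 - 1} = - 20 \cdot 8 \left(-1\right) \frac{1}{34} = \left(-20\right) \left(- \frac{4}{17}\right) = \frac{80}{17}$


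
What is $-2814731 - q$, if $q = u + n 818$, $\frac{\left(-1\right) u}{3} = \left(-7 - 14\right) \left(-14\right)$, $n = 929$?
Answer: $-3573771$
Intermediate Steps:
$u = -882$ ($u = - 3 \left(-7 - 14\right) \left(-14\right) = - 3 \left(\left(-21\right) \left(-14\right)\right) = \left(-3\right) 294 = -882$)
$q = 759040$ ($q = -882 + 929 \cdot 818 = -882 + 759922 = 759040$)
$-2814731 - q = -2814731 - 759040 = -3573771$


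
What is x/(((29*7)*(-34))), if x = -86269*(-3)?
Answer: -258807/6902 ≈ -37.497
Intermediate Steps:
x = 258807
x/(((29*7)*(-34))) = 258807/(((29*7)*(-34))) = 258807/((203*(-34))) = 258807/(-6902) = 258807*(-1/6902) = -258807/6902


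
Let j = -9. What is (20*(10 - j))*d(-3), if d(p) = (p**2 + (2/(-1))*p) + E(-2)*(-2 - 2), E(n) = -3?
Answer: 10260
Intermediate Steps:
d(p) = 12 + p**2 - 2*p (d(p) = (p**2 + (2/(-1))*p) - 3*(-2 - 2) = (p**2 + (2*(-1))*p) - 3*(-4) = (p**2 - 2*p) + 12 = 12 + p**2 - 2*p)
(20*(10 - j))*d(-3) = (20*(10 - 1*(-9)))*(12 + (-3)**2 - 2*(-3)) = (20*(10 + 9))*(12 + 9 + 6) = (20*19)*27 = 380*27 = 10260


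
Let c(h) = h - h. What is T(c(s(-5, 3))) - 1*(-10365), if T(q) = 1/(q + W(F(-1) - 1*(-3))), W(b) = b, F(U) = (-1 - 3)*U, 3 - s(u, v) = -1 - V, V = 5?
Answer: 72556/7 ≈ 10365.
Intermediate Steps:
s(u, v) = 9 (s(u, v) = 3 - (-1 - 1*5) = 3 - (-1 - 5) = 3 - 1*(-6) = 3 + 6 = 9)
F(U) = -4*U
c(h) = 0
T(q) = 1/(7 + q) (T(q) = 1/(q + (-4*(-1) - 1*(-3))) = 1/(q + (4 + 3)) = 1/(q + 7) = 1/(7 + q))
T(c(s(-5, 3))) - 1*(-10365) = 1/(7 + 0) - 1*(-10365) = 1/7 + 10365 = ⅐ + 10365 = 72556/7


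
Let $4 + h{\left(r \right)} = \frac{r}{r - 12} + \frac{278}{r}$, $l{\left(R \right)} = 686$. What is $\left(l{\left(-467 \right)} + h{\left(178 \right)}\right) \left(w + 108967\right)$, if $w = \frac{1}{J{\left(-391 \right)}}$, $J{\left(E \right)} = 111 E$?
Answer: $\frac{23917806482154272}{320603187} \approx 7.4602 \cdot 10^{7}$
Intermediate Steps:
$h{\left(r \right)} = -4 + \frac{278}{r} + \frac{r}{-12 + r}$ ($h{\left(r \right)} = -4 + \left(\frac{r}{r - 12} + \frac{278}{r}\right) = -4 + \left(\frac{r}{-12 + r} + \frac{278}{r}\right) = -4 + \left(\frac{278}{r} + \frac{r}{-12 + r}\right) = -4 + \frac{278}{r} + \frac{r}{-12 + r}$)
$w = - \frac{1}{43401}$ ($w = \frac{1}{111 \left(-391\right)} = \frac{1}{-43401} = - \frac{1}{43401} \approx -2.3041 \cdot 10^{-5}$)
$\left(l{\left(-467 \right)} + h{\left(178 \right)}\right) \left(w + 108967\right) = \left(686 + \frac{-3336 - 3 \cdot 178^{2} + 326 \cdot 178}{178 \left(-12 + 178\right)}\right) \left(- \frac{1}{43401} + 108967\right) = \left(686 + \frac{-3336 - 95052 + 58028}{178 \cdot 166}\right) \frac{4729276766}{43401} = \left(686 + \frac{1}{178} \cdot \frac{1}{166} \left(-3336 - 95052 + 58028\right)\right) \frac{4729276766}{43401} = \left(686 + \frac{1}{178} \cdot \frac{1}{166} \left(-40360\right)\right) \frac{4729276766}{43401} = \left(686 - \frac{10090}{7387}\right) \frac{4729276766}{43401} = \frac{5057392}{7387} \cdot \frac{4729276766}{43401} = \frac{23917806482154272}{320603187}$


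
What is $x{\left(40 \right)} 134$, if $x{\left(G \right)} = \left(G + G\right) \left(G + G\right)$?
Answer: $857600$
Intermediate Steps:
$x{\left(G \right)} = 4 G^{2}$ ($x{\left(G \right)} = 2 G 2 G = 4 G^{2}$)
$x{\left(40 \right)} 134 = 4 \cdot 40^{2} \cdot 134 = 4 \cdot 1600 \cdot 134 = 6400 \cdot 134 = 857600$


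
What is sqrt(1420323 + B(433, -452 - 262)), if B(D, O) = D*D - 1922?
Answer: sqrt(1605890) ≈ 1267.2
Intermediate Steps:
B(D, O) = -1922 + D**2 (B(D, O) = D**2 - 1922 = -1922 + D**2)
sqrt(1420323 + B(433, -452 - 262)) = sqrt(1420323 + (-1922 + 433**2)) = sqrt(1420323 + (-1922 + 187489)) = sqrt(1420323 + 185567) = sqrt(1605890)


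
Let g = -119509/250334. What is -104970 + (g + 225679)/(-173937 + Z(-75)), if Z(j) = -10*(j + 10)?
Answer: -4553616031261537/43379627858 ≈ -1.0497e+5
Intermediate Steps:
g = -119509/250334 (g = -119509*1/250334 = -119509/250334 ≈ -0.47740)
Z(j) = -100 - 10*j (Z(j) = -10*(10 + j) = -100 - 10*j)
-104970 + (g + 225679)/(-173937 + Z(-75)) = -104970 + (-119509/250334 + 225679)/(-173937 + (-100 - 10*(-75))) = -104970 + 56495007277/(250334*(-173937 + (-100 + 750))) = -104970 + 56495007277/(250334*(-173937 + 650)) = -104970 + (56495007277/250334)/(-173287) = -104970 + (56495007277/250334)*(-1/173287) = -104970 - 56495007277/43379627858 = -4553616031261537/43379627858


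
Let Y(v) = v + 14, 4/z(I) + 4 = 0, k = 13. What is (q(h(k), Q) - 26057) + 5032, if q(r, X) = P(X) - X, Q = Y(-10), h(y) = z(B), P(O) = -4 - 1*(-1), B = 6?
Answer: -21032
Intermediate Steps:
P(O) = -3 (P(O) = -4 + 1 = -3)
z(I) = -1 (z(I) = 4/(-4 + 0) = 4/(-4) = 4*(-1/4) = -1)
h(y) = -1
Y(v) = 14 + v
Q = 4 (Q = 14 - 10 = 4)
q(r, X) = -3 - X
(q(h(k), Q) - 26057) + 5032 = ((-3 - 1*4) - 26057) + 5032 = ((-3 - 4) - 26057) + 5032 = (-7 - 26057) + 5032 = -26064 + 5032 = -21032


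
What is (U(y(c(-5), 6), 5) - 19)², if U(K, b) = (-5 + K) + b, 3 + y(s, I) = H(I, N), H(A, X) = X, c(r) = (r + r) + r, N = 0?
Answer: 484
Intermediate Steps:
c(r) = 3*r (c(r) = 2*r + r = 3*r)
y(s, I) = -3 (y(s, I) = -3 + 0 = -3)
U(K, b) = -5 + K + b
(U(y(c(-5), 6), 5) - 19)² = ((-5 - 3 + 5) - 19)² = (-3 - 19)² = (-22)² = 484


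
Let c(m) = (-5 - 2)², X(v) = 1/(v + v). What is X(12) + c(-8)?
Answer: 1177/24 ≈ 49.042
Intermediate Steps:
X(v) = 1/(2*v)
c(m) = 49 (c(m) = (-7)² = 49)
X(12) + c(-8) = (½)/12 + 49 = (½)*(1/12) + 49 = 1/24 + 49 = 1177/24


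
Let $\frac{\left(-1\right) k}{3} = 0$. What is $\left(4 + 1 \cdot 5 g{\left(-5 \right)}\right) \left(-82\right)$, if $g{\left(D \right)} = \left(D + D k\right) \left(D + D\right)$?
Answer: $-20828$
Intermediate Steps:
$k = 0$ ($k = \left(-3\right) 0 = 0$)
$g{\left(D \right)} = 2 D^{2}$ ($g{\left(D \right)} = \left(D + D 0\right) \left(D + D\right) = \left(D + 0\right) 2 D = D 2 D = 2 D^{2}$)
$\left(4 + 1 \cdot 5 g{\left(-5 \right)}\right) \left(-82\right) = \left(4 + 1 \cdot 5 \cdot 2 \left(-5\right)^{2}\right) \left(-82\right) = \left(4 + 5 \cdot 2 \cdot 25\right) \left(-82\right) = \left(4 + 5 \cdot 50\right) \left(-82\right) = \left(4 + 250\right) \left(-82\right) = 254 \left(-82\right) = -20828$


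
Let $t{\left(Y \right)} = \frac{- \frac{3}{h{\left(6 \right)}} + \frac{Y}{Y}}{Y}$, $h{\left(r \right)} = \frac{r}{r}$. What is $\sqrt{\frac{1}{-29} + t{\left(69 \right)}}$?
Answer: $\frac{i \sqrt{254127}}{2001} \approx 0.25193 i$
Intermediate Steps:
$h{\left(r \right)} = 1$
$t{\left(Y \right)} = - \frac{2}{Y}$ ($t{\left(Y \right)} = \frac{- \frac{3}{1} + \frac{Y}{Y}}{Y} = \frac{\left(-3\right) 1 + 1}{Y} = \frac{-3 + 1}{Y} = - \frac{2}{Y}$)
$\sqrt{\frac{1}{-29} + t{\left(69 \right)}} = \sqrt{\frac{1}{-29} - \frac{2}{69}} = \sqrt{- \frac{1}{29} - \frac{2}{69}} = \sqrt{- \frac{127}{2001}} = \frac{i \sqrt{254127}}{2001}$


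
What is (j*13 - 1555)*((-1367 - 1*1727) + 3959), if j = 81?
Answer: -434230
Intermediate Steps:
(j*13 - 1555)*((-1367 - 1*1727) + 3959) = (81*13 - 1555)*((-1367 - 1*1727) + 3959) = (1053 - 1555)*((-1367 - 1727) + 3959) = -502*(-3094 + 3959) = -502*865 = -434230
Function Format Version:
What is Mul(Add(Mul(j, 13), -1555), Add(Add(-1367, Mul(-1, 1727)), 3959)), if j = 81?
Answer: -434230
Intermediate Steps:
Mul(Add(Mul(j, 13), -1555), Add(Add(-1367, Mul(-1, 1727)), 3959)) = Mul(Add(Mul(81, 13), -1555), Add(Add(-1367, Mul(-1, 1727)), 3959)) = Mul(Add(1053, -1555), Add(Add(-1367, -1727), 3959)) = Mul(-502, Add(-3094, 3959)) = Mul(-502, 865) = -434230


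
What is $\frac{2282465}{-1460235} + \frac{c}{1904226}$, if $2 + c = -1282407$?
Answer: $- \frac{138198837849}{61791498958} \approx -2.2365$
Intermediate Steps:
$c = -1282409$ ($c = -2 - 1282407 = -1282409$)
$\frac{2282465}{-1460235} + \frac{c}{1904226} = \frac{2282465}{-1460235} - \frac{1282409}{1904226} = 2282465 \left(- \frac{1}{1460235}\right) - \frac{1282409}{1904226} = - \frac{456493}{292047} - \frac{1282409}{1904226} = - \frac{138198837849}{61791498958}$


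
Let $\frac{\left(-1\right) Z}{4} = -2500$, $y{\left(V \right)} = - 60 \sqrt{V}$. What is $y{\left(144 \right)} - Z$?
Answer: $-10720$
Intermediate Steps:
$Z = 10000$ ($Z = \left(-4\right) \left(-2500\right) = 10000$)
$y{\left(144 \right)} - Z = - 60 \sqrt{144} - 10000 = \left(-60\right) 12 - 10000 = -720 - 10000 = -10720$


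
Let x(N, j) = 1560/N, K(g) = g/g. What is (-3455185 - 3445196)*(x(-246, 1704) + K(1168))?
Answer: 1511183439/41 ≈ 3.6858e+7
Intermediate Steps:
K(g) = 1
(-3455185 - 3445196)*(x(-246, 1704) + K(1168)) = (-3455185 - 3445196)*(1560/(-246) + 1) = -6900381*(1560*(-1/246) + 1) = -6900381*(-260/41 + 1) = -6900381*(-219/41) = 1511183439/41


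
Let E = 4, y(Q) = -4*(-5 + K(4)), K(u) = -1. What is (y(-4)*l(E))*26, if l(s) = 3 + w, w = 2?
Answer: 3120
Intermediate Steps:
y(Q) = 24 (y(Q) = -4*(-5 - 1) = -4*(-6) = 24)
l(s) = 5 (l(s) = 3 + 2 = 5)
(y(-4)*l(E))*26 = (24*5)*26 = 120*26 = 3120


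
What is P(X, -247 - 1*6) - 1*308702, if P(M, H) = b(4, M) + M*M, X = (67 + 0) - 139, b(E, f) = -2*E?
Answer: -303526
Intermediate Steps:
X = -72 (X = 67 - 139 = -72)
P(M, H) = -8 + M**2 (P(M, H) = -2*4 + M*M = -8 + M**2)
P(X, -247 - 1*6) - 1*308702 = (-8 + (-72)**2) - 1*308702 = (-8 + 5184) - 308702 = 5176 - 308702 = -303526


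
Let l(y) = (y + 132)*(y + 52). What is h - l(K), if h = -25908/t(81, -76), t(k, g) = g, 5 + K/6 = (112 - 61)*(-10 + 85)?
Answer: -10061453859/19 ≈ -5.2955e+8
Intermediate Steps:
K = 22920 (K = -30 + 6*((112 - 61)*(-10 + 85)) = -30 + 6*(51*75) = -30 + 6*3825 = -30 + 22950 = 22920)
l(y) = (52 + y)*(132 + y) (l(y) = (132 + y)*(52 + y) = (52 + y)*(132 + y))
h = 6477/19 (h = -25908/(-76) = -25908*(-1/76) = 6477/19 ≈ 340.89)
h - l(K) = 6477/19 - (6864 + 22920² + 184*22920) = 6477/19 - (6864 + 525326400 + 4217280) = 6477/19 - 1*529550544 = 6477/19 - 529550544 = -10061453859/19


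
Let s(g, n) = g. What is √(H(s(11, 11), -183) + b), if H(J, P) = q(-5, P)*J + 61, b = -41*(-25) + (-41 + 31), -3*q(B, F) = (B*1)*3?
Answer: √1131 ≈ 33.630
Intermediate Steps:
q(B, F) = -B (q(B, F) = -B*1*3/3 = -B*3/3 = -B)
b = 1015 (b = 1025 - 10 = 1015)
H(J, P) = 61 + 5*J (H(J, P) = (-1*(-5))*J + 61 = 5*J + 61 = 61 + 5*J)
√(H(s(11, 11), -183) + b) = √((61 + 5*11) + 1015) = √((61 + 55) + 1015) = √(116 + 1015) = √1131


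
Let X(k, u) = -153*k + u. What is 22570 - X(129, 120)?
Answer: 42187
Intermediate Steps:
X(k, u) = u - 153*k
22570 - X(129, 120) = 22570 - (120 - 153*129) = 22570 - (120 - 19737) = 22570 - 1*(-19617) = 22570 + 19617 = 42187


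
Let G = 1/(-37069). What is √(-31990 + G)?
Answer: I*√43957803281459/37069 ≈ 178.86*I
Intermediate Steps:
G = -1/37069 ≈ -2.6977e-5
√(-31990 + G) = √(-31990 - 1/37069) = √(-1185837311/37069) = I*√43957803281459/37069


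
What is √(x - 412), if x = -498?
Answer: I*√910 ≈ 30.166*I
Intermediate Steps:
√(x - 412) = √(-498 - 412) = √(-910) = I*√910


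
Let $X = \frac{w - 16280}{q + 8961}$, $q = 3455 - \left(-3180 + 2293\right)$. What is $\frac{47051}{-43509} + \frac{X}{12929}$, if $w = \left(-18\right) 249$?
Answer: $- \frac{1156202277385}{1069044019269} \approx -1.0815$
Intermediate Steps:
$w = -4482$
$q = 4342$ ($q = 3455 - -887 = 3455 + 887 = 4342$)
$X = - \frac{20762}{13303}$ ($X = \frac{-4482 - 16280}{4342 + 8961} = - \frac{20762}{13303} \approx -1.5607$)
$\frac{47051}{-43509} + \frac{X}{12929} = \frac{47051}{-43509} - \frac{20762}{13303 \cdot 12929} = 47051 \left(- \frac{1}{43509}\right) - \frac{2966}{24570641} = - \frac{47051}{43509} - \frac{2966}{24570641} = - \frac{1156202277385}{1069044019269}$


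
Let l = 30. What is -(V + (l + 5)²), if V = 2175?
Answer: -3400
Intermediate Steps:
-(V + (l + 5)²) = -(2175 + (30 + 5)²) = -(2175 + 35²) = -(2175 + 1225) = -1*3400 = -3400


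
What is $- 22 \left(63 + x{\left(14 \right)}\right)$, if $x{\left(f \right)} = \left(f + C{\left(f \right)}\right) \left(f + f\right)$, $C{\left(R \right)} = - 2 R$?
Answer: $7238$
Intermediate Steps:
$x{\left(f \right)} = - 2 f^{2}$ ($x{\left(f \right)} = \left(f - 2 f\right) \left(f + f\right) = - f 2 f = - 2 f^{2}$)
$- 22 \left(63 + x{\left(14 \right)}\right) = - 22 \left(63 - 2 \cdot 14^{2}\right) = - 22 \left(63 - 392\right) = \left(-22\right) \left(-329\right) = 7238$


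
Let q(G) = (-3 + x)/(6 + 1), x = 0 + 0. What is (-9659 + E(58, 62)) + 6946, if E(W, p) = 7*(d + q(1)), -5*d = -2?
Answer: -13566/5 ≈ -2713.2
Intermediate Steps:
d = ⅖ (d = -⅕*(-2) = ⅖ ≈ 0.40000)
x = 0
q(G) = -3/7 (q(G) = (-3 + 0)/(6 + 1) = -3/7)
E(W, p) = -⅕ (E(W, p) = 7*(⅖ - 3/7) = 7*(-1/35) = -⅕)
(-9659 + E(58, 62)) + 6946 = (-9659 - ⅕) + 6946 = -48296/5 + 6946 = -13566/5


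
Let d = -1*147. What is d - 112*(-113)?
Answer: 12509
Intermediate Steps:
d = -147
d - 112*(-113) = -147 - 112*(-113) = -147 + 12656 = 12509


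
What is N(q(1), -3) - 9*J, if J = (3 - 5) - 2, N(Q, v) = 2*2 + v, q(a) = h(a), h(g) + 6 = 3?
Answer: 37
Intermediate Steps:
h(g) = -3 (h(g) = -6 + 3 = -3)
q(a) = -3
N(Q, v) = 4 + v
J = -4 (J = -2 - 2 = -4)
N(q(1), -3) - 9*J = (4 - 3) - 9*(-4) = 1 + 36 = 37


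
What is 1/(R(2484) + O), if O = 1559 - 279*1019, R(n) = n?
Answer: -1/280258 ≈ -3.5681e-6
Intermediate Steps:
O = -282742 (O = 1559 - 284301 = -282742)
1/(R(2484) + O) = 1/(2484 - 282742) = 1/(-280258) = -1/280258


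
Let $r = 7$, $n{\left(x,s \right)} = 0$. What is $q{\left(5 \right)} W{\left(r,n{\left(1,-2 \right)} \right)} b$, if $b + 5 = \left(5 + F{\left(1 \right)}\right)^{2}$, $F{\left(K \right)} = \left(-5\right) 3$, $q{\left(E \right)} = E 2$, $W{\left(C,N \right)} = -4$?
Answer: $-3800$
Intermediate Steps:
$q{\left(E \right)} = 2 E$
$F{\left(K \right)} = -15$
$b = 95$ ($b = -5 + \left(5 - 15\right)^{2} = -5 + \left(-10\right)^{2} = -5 + 100 = 95$)
$q{\left(5 \right)} W{\left(r,n{\left(1,-2 \right)} \right)} b = 2 \cdot 5 \left(-4\right) 95 = 10 \left(-4\right) 95 = \left(-40\right) 95 = -3800$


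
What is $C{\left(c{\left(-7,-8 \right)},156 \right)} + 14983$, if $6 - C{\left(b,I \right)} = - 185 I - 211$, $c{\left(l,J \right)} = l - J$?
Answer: $44060$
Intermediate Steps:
$C{\left(b,I \right)} = 217 + 185 I$ ($C{\left(b,I \right)} = 6 - \left(- 185 I - 211\right) = 6 - \left(-211 - 185 I\right) = 6 + \left(211 + 185 I\right) = 217 + 185 I$)
$C{\left(c{\left(-7,-8 \right)},156 \right)} + 14983 = \left(217 + 185 \cdot 156\right) + 14983 = \left(217 + 28860\right) + 14983 = 29077 + 14983 = 44060$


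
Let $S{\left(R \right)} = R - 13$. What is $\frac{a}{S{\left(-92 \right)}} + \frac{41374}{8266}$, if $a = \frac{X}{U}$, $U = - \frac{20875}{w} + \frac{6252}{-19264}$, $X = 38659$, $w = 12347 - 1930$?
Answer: $\frac{1181358296993867}{7241993723145} \approx 163.13$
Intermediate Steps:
$S{\left(R \right)} = -13 + R$
$w = 10417$
$U = - \frac{116815771}{50168272}$ ($U = - \frac{20875}{10417} + \frac{6252}{-19264} = \left(-20875\right) \frac{1}{10417} + 6252 \left(- \frac{1}{19264}\right) = - \frac{20875}{10417} - \frac{1563}{4816} = - \frac{116815771}{50168272} \approx -2.3285$)
$a = - \frac{1939455227248}{116815771}$ ($a = \frac{38659}{- \frac{116815771}{50168272}} = 38659 \left(- \frac{50168272}{116815771}\right) = - \frac{1939455227248}{116815771} \approx -16603.0$)
$\frac{a}{S{\left(-92 \right)}} + \frac{41374}{8266} = - \frac{1939455227248}{116815771 \left(-13 - 92\right)} + \frac{41374}{8266} = - \frac{1939455227248}{116815771 \left(-105\right)} + 41374 \cdot \frac{1}{8266} = \left(- \frac{1939455227248}{116815771}\right) \left(- \frac{1}{105}\right) + \frac{20687}{4133} = \frac{277065032464}{1752236565} + \frac{20687}{4133} = \frac{1181358296993867}{7241993723145}$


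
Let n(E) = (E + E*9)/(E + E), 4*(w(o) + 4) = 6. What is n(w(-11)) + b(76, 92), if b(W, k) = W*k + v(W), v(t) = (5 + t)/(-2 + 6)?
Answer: 28069/4 ≈ 7017.3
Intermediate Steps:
v(t) = 5/4 + t/4 (v(t) = (5 + t)/4 = (5 + t)*(¼) = 5/4 + t/4)
w(o) = -5/2 (w(o) = -4 + (¼)*6 = -4 + 3/2 = -5/2)
b(W, k) = 5/4 + W/4 + W*k (b(W, k) = W*k + (5/4 + W/4) = 5/4 + W/4 + W*k)
n(E) = 5 (n(E) = (E + 9*E)/((2*E)) = (10*E)*(1/(2*E)) = 5)
n(w(-11)) + b(76, 92) = 5 + (5/4 + (¼)*76 + 76*92) = 5 + (5/4 + 19 + 6992) = 5 + 28049/4 = 28069/4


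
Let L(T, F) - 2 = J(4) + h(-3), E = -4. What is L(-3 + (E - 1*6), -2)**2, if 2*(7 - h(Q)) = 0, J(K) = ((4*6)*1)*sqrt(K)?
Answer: 3249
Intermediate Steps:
J(K) = 24*sqrt(K) (J(K) = (24*1)*sqrt(K) = 24*sqrt(K))
h(Q) = 7 (h(Q) = 7 - 1/2*0 = 7 + 0 = 7)
L(T, F) = 57 (L(T, F) = 2 + (24*sqrt(4) + 7) = 2 + (24*2 + 7) = 2 + (48 + 7) = 2 + 55 = 57)
L(-3 + (E - 1*6), -2)**2 = 57**2 = 3249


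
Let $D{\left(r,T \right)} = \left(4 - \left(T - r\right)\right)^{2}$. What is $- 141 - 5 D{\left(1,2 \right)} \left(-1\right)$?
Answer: $-6345$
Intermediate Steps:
$D{\left(r,T \right)} = \left(4 + r - T\right)^{2}$
$- 141 - 5 D{\left(1,2 \right)} \left(-1\right) = - 141 - 5 \left(4 + 1 - 2\right)^{2} \left(-1\right) = - 141 - 5 \cdot 3^{2} \left(-1\right) = - 141 \left(-5\right) 9 \left(-1\right) = - 141 \left(\left(-45\right) \left(-1\right)\right) = \left(-141\right) 45 = -6345$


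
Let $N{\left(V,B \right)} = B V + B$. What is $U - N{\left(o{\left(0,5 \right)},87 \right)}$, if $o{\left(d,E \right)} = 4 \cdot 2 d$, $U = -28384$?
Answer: $-28471$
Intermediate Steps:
$o{\left(d,E \right)} = 8 d$
$N{\left(V,B \right)} = B + B V$
$U - N{\left(o{\left(0,5 \right)},87 \right)} = -28384 - 87 \left(1 + 8 \cdot 0\right) = -28384 - 87 \left(1 + 0\right) = -28384 - 87 \cdot 1 = -28384 - 87 = -28471$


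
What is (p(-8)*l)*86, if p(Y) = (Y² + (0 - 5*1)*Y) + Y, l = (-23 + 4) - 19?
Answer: -313728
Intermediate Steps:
l = -38 (l = -19 - 19 = -38)
p(Y) = Y² - 4*Y (p(Y) = (Y² + (0 - 5)*Y) + Y = (Y² - 5*Y) + Y = Y² - 4*Y)
(p(-8)*l)*86 = (-8*(-4 - 8)*(-38))*86 = (-8*(-12)*(-38))*86 = (96*(-38))*86 = -3648*86 = -313728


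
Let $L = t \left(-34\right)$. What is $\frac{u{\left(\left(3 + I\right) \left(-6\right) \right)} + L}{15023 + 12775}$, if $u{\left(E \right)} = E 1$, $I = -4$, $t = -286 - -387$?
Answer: $- \frac{1714}{13899} \approx -0.12332$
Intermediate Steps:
$t = 101$ ($t = -286 + 387 = 101$)
$u{\left(E \right)} = E$
$L = -3434$ ($L = 101 \left(-34\right) = -3434$)
$\frac{u{\left(\left(3 + I\right) \left(-6\right) \right)} + L}{15023 + 12775} = \frac{\left(3 - 4\right) \left(-6\right) - 3434}{15023 + 12775} = \frac{\left(-1\right) \left(-6\right) - 3434}{27798} = \left(6 - 3434\right) \frac{1}{27798} = \left(-3428\right) \frac{1}{27798} = - \frac{1714}{13899}$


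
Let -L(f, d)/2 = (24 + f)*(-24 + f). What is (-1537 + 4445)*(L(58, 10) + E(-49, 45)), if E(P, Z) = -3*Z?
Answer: -16607588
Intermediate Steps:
L(f, d) = -2*(-24 + f)*(24 + f) (L(f, d) = -2*(24 + f)*(-24 + f) = -2*(-24 + f)*(24 + f))
(-1537 + 4445)*(L(58, 10) + E(-49, 45)) = (-1537 + 4445)*((1152 - 2*58²) - 3*45) = 2908*((1152 - 2*3364) - 135) = 2908*((1152 - 6728) - 135) = 2908*(-5576 - 135) = 2908*(-5711) = -16607588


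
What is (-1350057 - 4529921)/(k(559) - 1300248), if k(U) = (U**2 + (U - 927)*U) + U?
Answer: 2939989/596460 ≈ 4.9291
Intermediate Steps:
k(U) = U + U**2 + U*(-927 + U) (k(U) = (U**2 + (-927 + U)*U) + U = (U**2 + U*(-927 + U)) + U = U + U**2 + U*(-927 + U))
(-1350057 - 4529921)/(k(559) - 1300248) = (-1350057 - 4529921)/(2*559*(-463 + 559) - 1300248) = -5879978/(2*559*96 - 1300248) = -5879978/(107328 - 1300248) = -5879978/(-1192920) = -5879978*(-1/1192920) = 2939989/596460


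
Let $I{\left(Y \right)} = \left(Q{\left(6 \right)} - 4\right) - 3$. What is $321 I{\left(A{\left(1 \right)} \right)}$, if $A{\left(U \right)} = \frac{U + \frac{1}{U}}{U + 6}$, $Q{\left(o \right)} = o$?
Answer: $-321$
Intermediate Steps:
$A{\left(U \right)} = \frac{U + \frac{1}{U}}{6 + U}$
$I{\left(Y \right)} = -1$ ($I{\left(Y \right)} = \left(6 - 4\right) - 3 = 2 - 3 = -1$)
$321 I{\left(A{\left(1 \right)} \right)} = 321 \left(-1\right) = -321$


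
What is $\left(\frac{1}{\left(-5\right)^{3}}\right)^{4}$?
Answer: $\frac{1}{244140625} \approx 4.096 \cdot 10^{-9}$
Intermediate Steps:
$\left(\frac{1}{\left(-5\right)^{3}}\right)^{4} = \left(\frac{1}{-125}\right)^{4} = \left(- \frac{1}{125}\right)^{4} = \frac{1}{244140625}$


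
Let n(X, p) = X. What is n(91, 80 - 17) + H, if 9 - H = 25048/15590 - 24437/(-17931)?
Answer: 13562160241/139772145 ≈ 97.031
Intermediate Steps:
H = 842895046/139772145 (H = 9 - (25048/15590 - 24437/(-17931)) = 9 - (25048*(1/15590) - 24437*(-1/17931)) = 9 - (12524/7795 + 24437/17931) = 9 - 1*415054259/139772145 = 9 - 415054259/139772145 = 842895046/139772145 ≈ 6.0305)
n(91, 80 - 17) + H = 91 + 842895046/139772145 = 13562160241/139772145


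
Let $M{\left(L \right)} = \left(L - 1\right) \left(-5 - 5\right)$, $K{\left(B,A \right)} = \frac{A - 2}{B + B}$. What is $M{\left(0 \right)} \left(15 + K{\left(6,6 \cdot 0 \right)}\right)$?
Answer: $\frac{445}{3} \approx 148.33$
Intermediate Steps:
$K{\left(B,A \right)} = \frac{-2 + A}{2 B}$
$M{\left(L \right)} = 10 - 10 L$ ($M{\left(L \right)} = \left(-1 + L\right) \left(-10\right) = 10 - 10 L$)
$M{\left(0 \right)} \left(15 + K{\left(6,6 \cdot 0 \right)}\right) = \left(10 - 0\right) \left(15 + \frac{-2 + 6 \cdot 0}{2 \cdot 6}\right) = \left(10 + 0\right) \left(15 + \frac{1}{2} \cdot \frac{1}{6} \left(-2 + 0\right)\right) = 10 \left(15 + \frac{1}{2} \cdot \frac{1}{6} \left(-2\right)\right) = 10 \left(15 - \frac{1}{6}\right) = 10 \cdot \frac{89}{6} = \frac{445}{3}$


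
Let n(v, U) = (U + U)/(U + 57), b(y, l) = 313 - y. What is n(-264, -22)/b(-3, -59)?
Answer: -11/2765 ≈ -0.0039783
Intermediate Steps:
n(v, U) = 2*U/(57 + U) (n(v, U) = (2*U)/(57 + U) = 2*U/(57 + U))
n(-264, -22)/b(-3, -59) = (2*(-22)/(57 - 22))/(313 - 1*(-3)) = (2*(-22)/35)/(313 + 3) = (2*(-22)*(1/35))/316 = -44/35*1/316 = -11/2765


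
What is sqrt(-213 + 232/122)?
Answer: I*sqrt(785497)/61 ≈ 14.529*I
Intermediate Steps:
sqrt(-213 + 232/122) = sqrt(-213 + 232*(1/122)) = sqrt(-213 + 116/61) = sqrt(-12877/61) = I*sqrt(785497)/61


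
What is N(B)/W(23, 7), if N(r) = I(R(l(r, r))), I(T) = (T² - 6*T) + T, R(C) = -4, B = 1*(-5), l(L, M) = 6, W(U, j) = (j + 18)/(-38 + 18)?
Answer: -144/5 ≈ -28.800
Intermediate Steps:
W(U, j) = -9/10 - j/20 (W(U, j) = (18 + j)/(-20) = (18 + j)*(-1/20) = -9/10 - j/20)
B = -5
I(T) = T² - 5*T
N(r) = 36 (N(r) = -4*(-5 - 4) = -4*(-9) = 36)
N(B)/W(23, 7) = 36/(-9/10 - 1/20*7) = 36/(-9/10 - 7/20) = 36/(-5/4) = 36*(-⅘) = -144/5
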